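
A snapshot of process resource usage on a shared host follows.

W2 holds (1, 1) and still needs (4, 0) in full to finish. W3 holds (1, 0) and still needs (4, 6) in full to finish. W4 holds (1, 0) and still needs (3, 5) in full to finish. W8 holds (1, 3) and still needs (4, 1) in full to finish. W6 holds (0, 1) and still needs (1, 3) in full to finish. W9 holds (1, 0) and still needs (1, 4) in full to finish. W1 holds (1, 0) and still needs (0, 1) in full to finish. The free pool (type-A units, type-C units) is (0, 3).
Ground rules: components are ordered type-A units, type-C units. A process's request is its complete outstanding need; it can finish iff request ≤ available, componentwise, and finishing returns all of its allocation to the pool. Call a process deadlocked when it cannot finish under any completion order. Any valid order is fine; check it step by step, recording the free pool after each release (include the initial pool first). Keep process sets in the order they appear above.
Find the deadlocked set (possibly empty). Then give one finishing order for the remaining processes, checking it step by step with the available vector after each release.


Deadlocked: W2, W3, W4 and W8.
Key observation: the wall is type-A units: completing W1, W6, W9 brings the pool only to (2, 4), and all the rest need more.
The rest can finish in the order W1, W6, W9. Check, step by step:
  pool = (0, 3)
  W1 needs (0, 1) <= (0, 3) -> finishes; pool += (1, 0) = (1, 3)
  W6 needs (1, 3) <= (1, 3) -> finishes; pool += (0, 1) = (1, 4)
  W9 needs (1, 4) <= (1, 4) -> finishes; pool += (1, 0) = (2, 4)
The blocked processes can never fit:
  blocked: W2 wants (4, 0), pool (2, 4) — not enough type-A units
  blocked: W3 wants (4, 6), pool (2, 4) — not enough type-A units and type-C units
  blocked: W4 wants (3, 5), pool (2, 4) — not enough type-A units and type-C units
  blocked: W8 wants (4, 1), pool (2, 4) — not enough type-A units


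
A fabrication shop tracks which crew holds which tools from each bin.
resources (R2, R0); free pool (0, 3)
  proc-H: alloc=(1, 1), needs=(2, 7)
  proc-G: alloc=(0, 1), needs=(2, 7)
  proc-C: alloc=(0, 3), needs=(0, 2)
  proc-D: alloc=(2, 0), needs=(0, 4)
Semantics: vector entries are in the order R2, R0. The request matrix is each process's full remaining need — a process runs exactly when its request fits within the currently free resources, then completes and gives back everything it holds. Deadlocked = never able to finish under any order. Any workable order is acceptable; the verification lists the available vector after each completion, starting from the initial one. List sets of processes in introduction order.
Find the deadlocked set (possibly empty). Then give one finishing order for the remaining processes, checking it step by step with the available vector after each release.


Deadlocked set: proc-H and proc-G.
Key observation: the pool after proc-C, proc-D is (2, 6); every surviving request exceeds it in R0, so progress ends there.
The rest can finish in the order proc-C, proc-D. Step-by-step check:
  pool = (0, 3)
  proc-C needs (0, 2) <= (0, 3) -> finishes; pool += (0, 3) = (0, 6)
  proc-D needs (0, 4) <= (0, 6) -> finishes; pool += (2, 0) = (2, 6)
None of the blocked processes ever fits:
  proc-H still needs (2, 7) but only (2, 6) is free — short on R0
  proc-G still needs (2, 7) but only (2, 6) is free — short on R0


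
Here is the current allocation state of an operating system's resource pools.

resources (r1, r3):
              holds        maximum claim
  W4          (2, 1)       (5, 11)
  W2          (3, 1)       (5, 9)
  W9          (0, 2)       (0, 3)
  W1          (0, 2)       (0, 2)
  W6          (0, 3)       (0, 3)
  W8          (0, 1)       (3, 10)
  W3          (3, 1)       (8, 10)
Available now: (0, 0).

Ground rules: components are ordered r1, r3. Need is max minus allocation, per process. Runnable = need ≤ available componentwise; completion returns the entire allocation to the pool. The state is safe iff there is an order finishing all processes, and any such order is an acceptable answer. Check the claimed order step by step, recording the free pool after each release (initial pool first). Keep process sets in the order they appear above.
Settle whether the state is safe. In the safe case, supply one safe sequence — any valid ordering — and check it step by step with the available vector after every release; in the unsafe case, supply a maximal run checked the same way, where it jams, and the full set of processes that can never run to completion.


The state is UNSAFE.
Key observation: once W6, W1, W9 finish, the pool peaks at (0, 7) — and every remaining process still needs more r1 than that.
The run W6, W1, W9 cannot be extended any further. Check, step by step:
  pool = (0, 0)
  run W6 (needs (0, 0), free (0, 0)); after release of (0, 3) the pool is (0, 3)
  run W1 (needs (0, 0), free (0, 3)); after release of (0, 2) the pool is (0, 5)
  run W9 (needs (0, 1), free (0, 5)); after release of (0, 2) the pool is (0, 7)
  W4 cannot run: need (3, 10) vs free (0, 7) (insufficient r1 and r3)
  W2 cannot run: need (2, 8) vs free (0, 7) (insufficient r1 and r3)
  W8 cannot run: need (3, 9) vs free (0, 7) (insufficient r1 and r3)
  W3 cannot run: need (5, 9) vs free (0, 7) (insufficient r1 and r3)
Processes that can never finish: W4, W2, W8 and W3.


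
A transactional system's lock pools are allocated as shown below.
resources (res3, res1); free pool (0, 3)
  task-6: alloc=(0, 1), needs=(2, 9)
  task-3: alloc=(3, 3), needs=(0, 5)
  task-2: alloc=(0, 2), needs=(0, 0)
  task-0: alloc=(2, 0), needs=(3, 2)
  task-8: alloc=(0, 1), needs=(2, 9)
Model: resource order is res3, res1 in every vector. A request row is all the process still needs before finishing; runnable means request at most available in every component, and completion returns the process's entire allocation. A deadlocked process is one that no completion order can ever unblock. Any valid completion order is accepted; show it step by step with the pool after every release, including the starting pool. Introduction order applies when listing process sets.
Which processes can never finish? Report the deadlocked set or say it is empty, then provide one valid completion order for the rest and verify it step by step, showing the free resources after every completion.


Deadlocked set: task-6 and task-8.
Key observation: once task-2, task-3, task-0 finish, the pool peaks at (5, 8) — and every remaining process still needs more res1 than that.
A valid finishing order for the others: task-2, task-3, task-0. Check, step by step:
  pool = (0, 3)
  run task-2 (needs (0, 0), free (0, 3)); after release of (0, 2) the pool is (0, 5)
  run task-3 (needs (0, 5), free (0, 5)); after release of (3, 3) the pool is (3, 8)
  run task-0 (needs (3, 2), free (3, 8)); after release of (2, 0) the pool is (5, 8)
None of the blocked processes ever fits:
  blocked: task-6 wants (2, 9), pool (5, 8) — not enough res1
  blocked: task-8 wants (2, 9), pool (5, 8) — not enough res1


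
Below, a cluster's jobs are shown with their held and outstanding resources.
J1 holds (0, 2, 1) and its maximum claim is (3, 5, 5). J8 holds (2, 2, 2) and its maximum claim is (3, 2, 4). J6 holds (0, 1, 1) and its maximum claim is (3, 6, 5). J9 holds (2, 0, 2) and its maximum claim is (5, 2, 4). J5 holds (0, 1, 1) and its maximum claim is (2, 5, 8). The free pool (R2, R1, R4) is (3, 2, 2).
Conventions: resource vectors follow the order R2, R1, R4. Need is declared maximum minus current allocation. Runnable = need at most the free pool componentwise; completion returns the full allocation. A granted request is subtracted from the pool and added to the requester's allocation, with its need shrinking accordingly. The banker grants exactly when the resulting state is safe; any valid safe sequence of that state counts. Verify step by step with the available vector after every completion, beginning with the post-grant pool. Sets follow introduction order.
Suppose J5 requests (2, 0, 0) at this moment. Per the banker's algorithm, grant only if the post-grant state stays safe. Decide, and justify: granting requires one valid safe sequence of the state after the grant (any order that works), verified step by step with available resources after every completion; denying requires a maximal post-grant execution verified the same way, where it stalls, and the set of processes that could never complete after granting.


GRANT: granting preserves safety; a valid post-grant sequence is J8, J1, J9, J6, J5.
Key observation: (1, 2, 2) free after granting still covers J8 first, and each release covers the next.
Check on the post-grant state, step by step:
  pool = (1, 2, 2)
  J8 needs (1, 0, 2) <= (1, 2, 2) -> finishes; pool += (2, 2, 2) = (3, 4, 4)
  J1 needs (3, 3, 4) <= (3, 4, 4) -> finishes; pool += (0, 2, 1) = (3, 6, 5)
  J9 needs (3, 2, 2) <= (3, 6, 5) -> finishes; pool += (2, 0, 2) = (5, 6, 7)
  J6 needs (3, 5, 4) <= (5, 6, 7) -> finishes; pool += (0, 1, 1) = (5, 7, 8)
  J5 needs (0, 4, 7) <= (5, 7, 8) -> finishes; pool += (2, 1, 1) = (7, 8, 9)


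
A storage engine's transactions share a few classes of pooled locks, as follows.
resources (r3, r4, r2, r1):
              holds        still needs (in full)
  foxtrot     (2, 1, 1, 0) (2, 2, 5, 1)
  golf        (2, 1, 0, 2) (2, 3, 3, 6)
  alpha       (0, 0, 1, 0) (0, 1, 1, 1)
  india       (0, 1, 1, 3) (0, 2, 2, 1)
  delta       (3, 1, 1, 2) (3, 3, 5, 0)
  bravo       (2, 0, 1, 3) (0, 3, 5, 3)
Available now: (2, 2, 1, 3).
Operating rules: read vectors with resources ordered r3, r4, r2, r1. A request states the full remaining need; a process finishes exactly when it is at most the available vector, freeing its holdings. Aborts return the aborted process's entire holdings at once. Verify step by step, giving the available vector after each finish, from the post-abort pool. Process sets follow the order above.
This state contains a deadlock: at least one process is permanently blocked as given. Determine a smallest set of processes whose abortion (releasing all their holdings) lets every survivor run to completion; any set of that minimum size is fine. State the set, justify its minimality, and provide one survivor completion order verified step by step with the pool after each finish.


Abort foxtrot and bravo.
Key observation: the deadlocked delta becomes finishable only because foxtrot and bravo released (4, 1, 2, 3); it completes at step 3 below.
No one abort is enough; case by case: foxtrot alone leaves delta blocked (short on r2); golf alone leaves foxtrot blocked (short on r2); alpha alone leaves foxtrot blocked (short on r2); india alone leaves foxtrot blocked (short on r2); delta alone leaves foxtrot blocked (short on r2); bravo alone leaves foxtrot blocked (short on r2).
One survivor order: alpha, india, delta, golf. Verifying each step (post-abort pool first):
  pool = (6, 3, 3, 6)
  alpha needs (0, 1, 1, 1) <= (6, 3, 3, 6) -> finishes; pool += (0, 0, 1, 0) = (6, 3, 4, 6)
  india needs (0, 2, 2, 1) <= (6, 3, 4, 6) -> finishes; pool += (0, 1, 1, 3) = (6, 4, 5, 9)
  delta needs (3, 3, 5, 0) <= (6, 4, 5, 9) -> finishes; pool += (3, 1, 1, 2) = (9, 5, 6, 11)
  golf needs (2, 3, 3, 6) <= (9, 5, 6, 11) -> finishes; pool += (2, 1, 0, 2) = (11, 6, 6, 13)


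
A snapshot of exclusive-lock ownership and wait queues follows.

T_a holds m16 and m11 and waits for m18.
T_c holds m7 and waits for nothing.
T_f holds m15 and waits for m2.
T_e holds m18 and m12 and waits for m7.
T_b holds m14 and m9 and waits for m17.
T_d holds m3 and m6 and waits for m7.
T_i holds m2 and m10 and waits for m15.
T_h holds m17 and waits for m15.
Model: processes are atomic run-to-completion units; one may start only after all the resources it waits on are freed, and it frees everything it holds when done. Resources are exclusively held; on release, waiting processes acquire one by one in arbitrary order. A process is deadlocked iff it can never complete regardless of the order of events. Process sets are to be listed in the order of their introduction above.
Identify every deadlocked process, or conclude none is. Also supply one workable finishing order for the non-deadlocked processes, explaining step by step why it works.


Deadlocked set: T_f, T_b, T_i and T_h.
Key observation: nobody on the ring T_f -> T_i -> T_f can start until another member finishes, which never happens; T_b and T_h wait into the deadlock from upstream.
One completion order for the rest: T_c, T_e, T_a, T_d.
Walking it through:
  T_c waits on nothing -> runs at once and releases m7
  T_e: everything it awaited (m7) is free; runs, freeing m18 and m12
  T_a: everything it awaited (m18) is free; runs, freeing m16 and m11
  T_d: everything it awaited (m7) is free; runs, freeing m3 and m6


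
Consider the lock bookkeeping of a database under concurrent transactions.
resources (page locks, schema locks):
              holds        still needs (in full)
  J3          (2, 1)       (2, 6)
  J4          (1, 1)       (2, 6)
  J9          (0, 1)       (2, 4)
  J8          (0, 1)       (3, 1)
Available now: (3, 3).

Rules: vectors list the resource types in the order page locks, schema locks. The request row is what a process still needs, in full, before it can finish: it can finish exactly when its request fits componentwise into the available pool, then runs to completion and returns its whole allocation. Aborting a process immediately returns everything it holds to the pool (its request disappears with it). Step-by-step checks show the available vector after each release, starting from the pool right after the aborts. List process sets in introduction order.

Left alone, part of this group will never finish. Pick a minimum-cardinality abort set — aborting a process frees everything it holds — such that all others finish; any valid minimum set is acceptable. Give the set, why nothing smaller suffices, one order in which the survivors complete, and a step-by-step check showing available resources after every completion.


The answer: abort J3.
Key observation: no ordering could ever have run J4 before the abort of J3; with (2, 1) back in the pool it fits at step 3.
No smaller set exists: with zero aborts the deadlock remains.
The survivors complete as J8, J9, J4. Verifying each step (starting from the post-abort pool):
  pool = (5, 4)
  J8 needs (3, 1) <= (5, 4) -> finishes; pool += (0, 1) = (5, 5)
  J9 needs (2, 4) <= (5, 5) -> finishes; pool += (0, 1) = (5, 6)
  J4 needs (2, 6) <= (5, 6) -> finishes; pool += (1, 1) = (6, 7)


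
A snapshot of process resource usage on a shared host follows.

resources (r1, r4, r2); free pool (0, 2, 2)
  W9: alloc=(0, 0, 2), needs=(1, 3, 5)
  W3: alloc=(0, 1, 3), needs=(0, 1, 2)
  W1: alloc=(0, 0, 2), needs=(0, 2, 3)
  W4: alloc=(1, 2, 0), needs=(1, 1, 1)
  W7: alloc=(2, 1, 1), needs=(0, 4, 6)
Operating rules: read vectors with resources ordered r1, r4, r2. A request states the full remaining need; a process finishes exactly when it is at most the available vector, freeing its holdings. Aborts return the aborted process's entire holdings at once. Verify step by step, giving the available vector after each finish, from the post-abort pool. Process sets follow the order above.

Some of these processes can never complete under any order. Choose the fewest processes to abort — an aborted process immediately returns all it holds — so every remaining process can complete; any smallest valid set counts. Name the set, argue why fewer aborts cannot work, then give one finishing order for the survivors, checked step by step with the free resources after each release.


Minimum abort set: W7.
Key observation: W4 was stuck for good until W7 gave back (2, 1, 1); in the order shown it finishes at step 2.
No smaller set exists: with zero aborts the deadlock remains.
Survivors finish in the order: W3, W4, W9, W1. Check, step by step (pool after the aborts first):
  pool = (2, 3, 3)
  run W3 (needs (0, 1, 2), free (2, 3, 3)); after release of (0, 1, 3) the pool is (2, 4, 6)
  run W4 (needs (1, 1, 1), free (2, 4, 6)); after release of (1, 2, 0) the pool is (3, 6, 6)
  run W9 (needs (1, 3, 5), free (3, 6, 6)); after release of (0, 0, 2) the pool is (3, 6, 8)
  run W1 (needs (0, 2, 3), free (3, 6, 8)); after release of (0, 0, 2) the pool is (3, 6, 10)


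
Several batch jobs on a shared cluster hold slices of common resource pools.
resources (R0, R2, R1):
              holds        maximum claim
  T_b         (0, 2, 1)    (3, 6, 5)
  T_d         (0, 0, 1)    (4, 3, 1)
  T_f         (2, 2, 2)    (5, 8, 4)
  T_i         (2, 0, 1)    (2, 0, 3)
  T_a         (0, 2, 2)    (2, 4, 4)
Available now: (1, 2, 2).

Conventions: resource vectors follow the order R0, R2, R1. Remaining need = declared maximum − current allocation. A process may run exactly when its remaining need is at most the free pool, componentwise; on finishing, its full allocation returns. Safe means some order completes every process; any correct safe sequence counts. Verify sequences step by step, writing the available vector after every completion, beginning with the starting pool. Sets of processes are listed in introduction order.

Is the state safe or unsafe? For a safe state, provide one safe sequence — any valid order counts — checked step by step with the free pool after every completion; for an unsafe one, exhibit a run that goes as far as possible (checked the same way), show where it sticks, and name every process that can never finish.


The state is SAFE; one workable sequence: T_i, T_a, T_b, T_f, T_d.
Key observation: at T_i the run first touches a limit — (0, 0, 2) against (1, 2, 2), exact on a resource it actually requests.
Check, step by step:
  pool = (1, 2, 2)
  run T_i (needs (0, 0, 2), free (1, 2, 2)); after release of (2, 0, 1) the pool is (3, 2, 3)
  run T_a (needs (2, 2, 2), free (3, 2, 3)); after release of (0, 2, 2) the pool is (3, 4, 5)
  run T_b (needs (3, 4, 4), free (3, 4, 5)); after release of (0, 2, 1) the pool is (3, 6, 6)
  run T_f (needs (3, 6, 2), free (3, 6, 6)); after release of (2, 2, 2) the pool is (5, 8, 8)
  run T_d (needs (4, 3, 0), free (5, 8, 8)); after release of (0, 0, 1) the pool is (5, 8, 9)


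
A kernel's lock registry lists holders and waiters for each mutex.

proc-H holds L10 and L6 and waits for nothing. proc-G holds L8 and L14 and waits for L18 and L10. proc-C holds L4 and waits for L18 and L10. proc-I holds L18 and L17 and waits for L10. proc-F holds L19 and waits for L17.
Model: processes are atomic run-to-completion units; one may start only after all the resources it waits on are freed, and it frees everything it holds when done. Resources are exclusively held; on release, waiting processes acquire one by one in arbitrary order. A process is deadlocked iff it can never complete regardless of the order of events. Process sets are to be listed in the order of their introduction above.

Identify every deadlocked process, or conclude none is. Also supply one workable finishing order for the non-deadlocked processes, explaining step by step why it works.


No process is deadlocked.
Key observation: although several processes wait, no cycle exists — each chain bottoms out at a free runner.
The rest can finish in the order proc-H, proc-I, proc-G, proc-F, proc-C.
Check, step by step:
  run proc-H (it waits on nothing); releases L10 and L6
  proc-I waits on L10 — all released -> runs and releases L18 and L17
  proc-G waits on L18 and L10 — all released -> runs and releases L8 and L14
  proc-F waits on L17 — all released -> runs and releases L19
  proc-C waits on L18 and L10 — all released -> runs and releases L4


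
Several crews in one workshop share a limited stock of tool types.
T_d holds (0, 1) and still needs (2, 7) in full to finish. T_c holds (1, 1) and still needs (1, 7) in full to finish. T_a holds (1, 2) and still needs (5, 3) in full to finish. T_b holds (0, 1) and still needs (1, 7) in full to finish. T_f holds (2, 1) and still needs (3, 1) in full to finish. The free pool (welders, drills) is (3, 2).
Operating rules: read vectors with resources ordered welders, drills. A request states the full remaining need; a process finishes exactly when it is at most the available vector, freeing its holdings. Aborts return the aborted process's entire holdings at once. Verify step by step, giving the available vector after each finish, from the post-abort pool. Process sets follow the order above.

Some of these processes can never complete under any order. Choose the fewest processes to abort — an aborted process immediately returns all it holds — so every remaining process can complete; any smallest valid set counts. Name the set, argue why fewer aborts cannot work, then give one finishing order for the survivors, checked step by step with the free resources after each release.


Abort T_d and T_c.
Key observation: T_b had no path to completion before; after the abort of T_d and T_c ((1, 2) returned), step 3 is where it fits.
No one abort is enough; case by case: T_d alone leaves T_c blocked (short on drills); T_c alone leaves T_d blocked (short on drills); T_a alone leaves T_d blocked (short on drills); T_b alone leaves T_d blocked (short on drills); T_f alone leaves T_d blocked (short on drills).
One survivor order: T_f, T_a, T_b. Check, step by step (post-abort pool first):
  pool = (4, 4)
  run T_f (needs (3, 1), free (4, 4)); after release of (2, 1) the pool is (6, 5)
  run T_a (needs (5, 3), free (6, 5)); after release of (1, 2) the pool is (7, 7)
  run T_b (needs (1, 7), free (7, 7)); after release of (0, 1) the pool is (7, 8)


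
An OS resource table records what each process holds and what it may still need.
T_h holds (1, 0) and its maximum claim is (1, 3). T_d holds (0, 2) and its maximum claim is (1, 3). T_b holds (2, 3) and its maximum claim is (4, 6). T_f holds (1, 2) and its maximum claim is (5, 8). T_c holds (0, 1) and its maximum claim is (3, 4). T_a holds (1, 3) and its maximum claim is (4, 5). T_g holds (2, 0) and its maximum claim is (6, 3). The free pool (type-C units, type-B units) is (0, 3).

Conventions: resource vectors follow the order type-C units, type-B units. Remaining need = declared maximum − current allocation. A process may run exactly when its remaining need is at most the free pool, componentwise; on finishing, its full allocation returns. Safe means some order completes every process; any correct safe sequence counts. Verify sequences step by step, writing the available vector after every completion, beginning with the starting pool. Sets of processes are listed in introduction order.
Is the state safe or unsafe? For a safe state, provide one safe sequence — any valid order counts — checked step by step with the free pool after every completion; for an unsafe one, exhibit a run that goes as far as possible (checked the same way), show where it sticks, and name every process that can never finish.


UNSAFE — no complete ordering exists.
Key observation: even finishing T_h, T_d leaves just (1, 5) free — too little type-C units for any of the remaining processes.
Going as far as possible: T_h, T_d; after that, nothing fits. Step-by-step check:
  pool = (0, 3)
  run T_h (needs (0, 3), free (0, 3)); after release of (1, 0) the pool is (1, 3)
  run T_d (needs (1, 1), free (1, 3)); after release of (0, 2) the pool is (1, 5)
  T_b still needs (2, 3) but only (1, 5) is free — short on type-C units
  T_f still needs (4, 6) but only (1, 5) is free — short on type-C units and type-B units
  T_c still needs (3, 3) but only (1, 5) is free — short on type-C units
  T_a still needs (3, 2) but only (1, 5) is free — short on type-C units
  T_g still needs (4, 3) but only (1, 5) is free — short on type-C units
Permanently blocked: T_b, T_f, T_c, T_a and T_g.


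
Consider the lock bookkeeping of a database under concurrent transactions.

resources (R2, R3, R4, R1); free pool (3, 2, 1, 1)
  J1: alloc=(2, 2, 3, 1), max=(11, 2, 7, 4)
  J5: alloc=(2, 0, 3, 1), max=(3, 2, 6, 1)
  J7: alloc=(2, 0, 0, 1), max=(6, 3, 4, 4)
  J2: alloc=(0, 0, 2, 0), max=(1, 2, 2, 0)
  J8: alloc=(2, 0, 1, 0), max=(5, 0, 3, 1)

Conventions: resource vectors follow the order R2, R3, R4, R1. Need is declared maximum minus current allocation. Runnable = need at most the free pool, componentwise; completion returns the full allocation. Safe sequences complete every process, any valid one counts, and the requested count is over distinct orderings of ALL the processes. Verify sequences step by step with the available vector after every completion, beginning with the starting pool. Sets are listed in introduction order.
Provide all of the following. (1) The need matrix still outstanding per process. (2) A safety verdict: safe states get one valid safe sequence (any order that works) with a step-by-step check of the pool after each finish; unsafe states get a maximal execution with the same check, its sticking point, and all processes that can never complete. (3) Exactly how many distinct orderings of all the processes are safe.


(1) Need matrix, components ordered R2, R3, R4, R1:
  J1: (9, 0, 4, 3)
  J5: (1, 2, 3, 0)
  J7: (4, 3, 4, 3)
  J2: (1, 2, 0, 0)
  J8: (3, 0, 2, 1)
(2) UNSAFE.
Key observation: no order helps: past J2, J8, J5, the free pool tops out at (7, 2, 7, 2), below what each blocked process needs in R1.
The run J2, J8, J5 cannot be extended any further. Check, step by step:
  pool = (3, 2, 1, 1)
  run J2 (needs (1, 2, 0, 0), free (3, 2, 1, 1)); after release of (0, 0, 2, 0) the pool is (3, 2, 3, 1)
  run J8 (needs (3, 0, 2, 1), free (3, 2, 3, 1)); after release of (2, 0, 1, 0) the pool is (5, 2, 4, 1)
  run J5 (needs (1, 2, 3, 0), free (5, 2, 4, 1)); after release of (2, 0, 3, 1) the pool is (7, 2, 7, 2)
  J1 cannot run: need (9, 0, 4, 3) vs free (7, 2, 7, 2) (insufficient R2 and R1)
  J7 cannot run: need (4, 3, 4, 3) vs free (7, 2, 7, 2) (insufficient R3 and R1)
Permanently blocked: J1 and J7.
(3) The exact count: 0 of the possible complete orderings are safe sequences.


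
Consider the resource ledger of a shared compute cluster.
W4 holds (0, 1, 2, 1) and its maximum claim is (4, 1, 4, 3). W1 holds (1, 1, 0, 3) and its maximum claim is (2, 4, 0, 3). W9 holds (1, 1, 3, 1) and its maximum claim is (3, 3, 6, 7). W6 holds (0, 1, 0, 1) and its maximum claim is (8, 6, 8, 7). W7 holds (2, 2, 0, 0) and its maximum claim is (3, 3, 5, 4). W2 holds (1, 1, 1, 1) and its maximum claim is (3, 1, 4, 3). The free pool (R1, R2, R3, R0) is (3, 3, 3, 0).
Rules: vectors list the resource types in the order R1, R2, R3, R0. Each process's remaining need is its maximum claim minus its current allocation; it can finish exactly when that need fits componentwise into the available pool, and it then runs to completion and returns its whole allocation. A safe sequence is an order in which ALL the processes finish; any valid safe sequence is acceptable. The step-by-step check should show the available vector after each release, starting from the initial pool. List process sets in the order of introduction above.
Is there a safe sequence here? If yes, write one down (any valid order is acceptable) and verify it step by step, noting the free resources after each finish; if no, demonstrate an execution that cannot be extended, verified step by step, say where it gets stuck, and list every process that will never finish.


UNSAFE — no complete ordering exists.
Key observation: no order helps: past W1, W4, W2, W7, the free pool tops out at (7, 8, 6, 5), below what each blocked process needs in R0.
A maximal execution: W1, W4, W2, W7 — then nothing else fits. Step-by-step check:
  pool = (3, 3, 3, 0)
  W1: need (1, 3, 0, 0) fits (3, 3, 3, 0); releases (1, 1, 0, 3), pool now (4, 4, 3, 3)
  W4: need (4, 0, 2, 2) fits (4, 4, 3, 3); releases (0, 1, 2, 1), pool now (4, 5, 5, 4)
  W2: need (2, 0, 3, 2) fits (4, 5, 5, 4); releases (1, 1, 1, 1), pool now (5, 6, 6, 5)
  W7: need (1, 1, 5, 4) fits (5, 6, 6, 5); releases (2, 2, 0, 0), pool now (7, 8, 6, 5)
  blocked: W9 wants (2, 2, 3, 6), pool (7, 8, 6, 5) — not enough R0
  blocked: W6 wants (8, 5, 8, 6), pool (7, 8, 6, 5) — not enough R1, R3 and R0
Never able to finish: W9 and W6.


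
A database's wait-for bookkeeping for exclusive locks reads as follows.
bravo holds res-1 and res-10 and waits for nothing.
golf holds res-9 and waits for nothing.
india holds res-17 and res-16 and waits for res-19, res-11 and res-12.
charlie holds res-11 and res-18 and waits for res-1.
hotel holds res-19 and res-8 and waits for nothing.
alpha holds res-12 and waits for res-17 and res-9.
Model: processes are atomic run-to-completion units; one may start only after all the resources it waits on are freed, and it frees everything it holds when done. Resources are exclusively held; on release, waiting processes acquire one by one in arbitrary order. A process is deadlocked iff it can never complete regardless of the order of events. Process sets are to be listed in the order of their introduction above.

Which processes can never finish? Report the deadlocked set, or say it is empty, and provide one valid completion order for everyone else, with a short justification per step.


Deadlocked set: india and alpha.
Key observation: the knot is the closed ring of waits india -> alpha -> india; no other process is dragged down with it.
One completion order for the rest: hotel, golf, bravo, charlie.
Check, step by step:
  run hotel (it waits on nothing); releases res-19 and res-8
  run golf (it waits on nothing); releases res-9
  run bravo (it waits on nothing); releases res-1 and res-10
  run charlie (all its waits — res-1 — are resolved); releases res-11 and res-18


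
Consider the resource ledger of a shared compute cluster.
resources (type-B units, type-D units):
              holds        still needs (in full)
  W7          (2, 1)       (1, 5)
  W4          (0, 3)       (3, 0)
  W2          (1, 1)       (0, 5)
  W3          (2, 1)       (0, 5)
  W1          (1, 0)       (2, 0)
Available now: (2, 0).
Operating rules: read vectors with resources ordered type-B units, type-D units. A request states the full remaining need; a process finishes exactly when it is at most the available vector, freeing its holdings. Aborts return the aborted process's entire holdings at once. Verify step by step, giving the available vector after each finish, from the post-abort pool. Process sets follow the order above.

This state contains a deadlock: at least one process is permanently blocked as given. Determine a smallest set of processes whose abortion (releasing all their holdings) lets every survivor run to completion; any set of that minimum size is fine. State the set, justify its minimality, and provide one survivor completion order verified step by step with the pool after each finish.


Minimum abort set: W7 and W3.
Key observation: aborting W7 and W3 returns (4, 2), and W2 — hopeless before — runs at step 2 with the returned capacity in the pool.
No one abort is enough; case by case: W7 alone leaves W2 blocked (short on type-D units); W4 alone leaves W7 blocked (short on type-D units); W2 alone leaves W7 blocked (short on type-D units); W3 alone leaves W7 blocked (short on type-D units); W1 alone leaves W7 blocked (short on type-D units).
One survivor order: W4, W2, W1. Step-by-step check (post-abort pool first):
  pool = (6, 2)
  run W4 (needs (3, 0), free (6, 2)); after release of (0, 3) the pool is (6, 5)
  run W2 (needs (0, 5), free (6, 5)); after release of (1, 1) the pool is (7, 6)
  run W1 (needs (2, 0), free (7, 6)); after release of (1, 0) the pool is (8, 6)


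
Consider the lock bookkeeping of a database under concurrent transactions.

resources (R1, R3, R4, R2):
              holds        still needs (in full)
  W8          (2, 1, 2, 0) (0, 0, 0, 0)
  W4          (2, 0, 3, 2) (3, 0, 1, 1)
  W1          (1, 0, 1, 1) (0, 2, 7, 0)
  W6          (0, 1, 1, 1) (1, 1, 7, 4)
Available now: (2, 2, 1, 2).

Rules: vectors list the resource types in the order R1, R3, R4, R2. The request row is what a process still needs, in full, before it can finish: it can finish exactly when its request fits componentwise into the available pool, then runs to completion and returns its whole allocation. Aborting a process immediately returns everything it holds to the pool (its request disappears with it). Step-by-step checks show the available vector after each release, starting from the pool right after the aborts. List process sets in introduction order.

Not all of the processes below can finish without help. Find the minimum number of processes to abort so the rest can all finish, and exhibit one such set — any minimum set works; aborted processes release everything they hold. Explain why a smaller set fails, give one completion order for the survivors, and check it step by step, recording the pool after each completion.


Abort W6.
Key observation: aborting W6 returns (0, 1, 1, 1), and W1 — hopeless before — runs at step 3 with the returned capacity in the pool.
No smaller set exists: with zero aborts the deadlock remains.
Survivors finish in the order: W8, W4, W1. Check, step by step (pool after the aborts first):
  pool = (2, 3, 2, 3)
  W8 needs (0, 0, 0, 0) <= (2, 3, 2, 3) -> finishes; pool += (2, 1, 2, 0) = (4, 4, 4, 3)
  W4 needs (3, 0, 1, 1) <= (4, 4, 4, 3) -> finishes; pool += (2, 0, 3, 2) = (6, 4, 7, 5)
  W1 needs (0, 2, 7, 0) <= (6, 4, 7, 5) -> finishes; pool += (1, 0, 1, 1) = (7, 4, 8, 6)


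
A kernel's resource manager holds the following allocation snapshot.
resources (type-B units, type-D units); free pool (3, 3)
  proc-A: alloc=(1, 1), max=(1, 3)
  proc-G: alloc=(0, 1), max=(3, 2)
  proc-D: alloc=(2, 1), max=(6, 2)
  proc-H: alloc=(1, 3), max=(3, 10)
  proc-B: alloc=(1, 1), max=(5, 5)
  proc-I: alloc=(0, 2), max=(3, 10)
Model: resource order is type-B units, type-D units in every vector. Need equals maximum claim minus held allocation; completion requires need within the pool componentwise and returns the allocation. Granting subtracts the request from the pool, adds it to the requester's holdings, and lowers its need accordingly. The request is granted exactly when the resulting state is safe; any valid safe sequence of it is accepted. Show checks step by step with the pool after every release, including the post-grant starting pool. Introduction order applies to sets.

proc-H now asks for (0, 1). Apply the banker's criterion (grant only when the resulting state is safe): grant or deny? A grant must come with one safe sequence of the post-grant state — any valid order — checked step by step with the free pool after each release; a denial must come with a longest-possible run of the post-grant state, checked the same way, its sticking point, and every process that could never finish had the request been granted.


GRANT: granting preserves safety; a valid post-grant sequence is proc-A, proc-D, proc-G, proc-B, proc-H, proc-I.
Key observation: after the grant the pool drops to (3, 2), which still lets proc-A finish first and unwind the rest.
Check on the post-grant state, step by step:
  pool = (3, 2)
  run proc-A (needs (0, 2), free (3, 2)); after release of (1, 1) the pool is (4, 3)
  run proc-D (needs (4, 1), free (4, 3)); after release of (2, 1) the pool is (6, 4)
  run proc-G (needs (3, 1), free (6, 4)); after release of (0, 1) the pool is (6, 5)
  run proc-B (needs (4, 4), free (6, 5)); after release of (1, 1) the pool is (7, 6)
  run proc-H (needs (2, 6), free (7, 6)); after release of (1, 4) the pool is (8, 10)
  run proc-I (needs (3, 8), free (8, 10)); after release of (0, 2) the pool is (8, 12)


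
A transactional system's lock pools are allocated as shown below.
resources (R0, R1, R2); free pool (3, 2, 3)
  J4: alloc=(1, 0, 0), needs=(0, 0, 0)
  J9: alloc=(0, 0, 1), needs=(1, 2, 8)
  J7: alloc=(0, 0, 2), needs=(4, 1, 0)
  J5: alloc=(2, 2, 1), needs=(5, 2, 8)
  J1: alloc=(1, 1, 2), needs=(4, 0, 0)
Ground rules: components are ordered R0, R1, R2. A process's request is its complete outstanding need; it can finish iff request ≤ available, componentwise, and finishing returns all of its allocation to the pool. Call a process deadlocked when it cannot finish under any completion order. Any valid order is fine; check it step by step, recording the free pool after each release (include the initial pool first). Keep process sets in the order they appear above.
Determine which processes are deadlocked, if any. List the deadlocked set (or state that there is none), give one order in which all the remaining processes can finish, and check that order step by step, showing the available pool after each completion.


Deadlocked set: J9 and J5.
Key observation: J4, J1, J7 can finish, but then (5, 3, 7) is all there is, and the blocked group's R2 demands exceed it.
A valid finishing order for the others: J4, J1, J7. Verifying each step:
  pool = (3, 2, 3)
  J4 needs (0, 0, 0) <= (3, 2, 3) -> finishes; pool += (1, 0, 0) = (4, 2, 3)
  J1 needs (4, 0, 0) <= (4, 2, 3) -> finishes; pool += (1, 1, 2) = (5, 3, 5)
  J7 needs (4, 1, 0) <= (5, 3, 5) -> finishes; pool += (0, 0, 2) = (5, 3, 7)
The stuck group stays short no matter what:
  blocked: J9 wants (1, 2, 8), pool (5, 3, 7) — not enough R2
  blocked: J5 wants (5, 2, 8), pool (5, 3, 7) — not enough R2


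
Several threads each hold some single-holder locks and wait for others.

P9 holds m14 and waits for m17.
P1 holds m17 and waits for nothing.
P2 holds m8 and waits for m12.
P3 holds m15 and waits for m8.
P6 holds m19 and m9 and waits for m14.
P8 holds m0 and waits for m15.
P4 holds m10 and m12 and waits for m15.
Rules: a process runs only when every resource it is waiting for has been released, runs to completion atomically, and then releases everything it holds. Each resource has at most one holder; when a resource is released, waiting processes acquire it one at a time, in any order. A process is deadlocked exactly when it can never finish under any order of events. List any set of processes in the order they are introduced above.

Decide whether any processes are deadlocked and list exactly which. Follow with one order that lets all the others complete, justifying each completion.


Deadlocked: P2, P3, P8 and P4.
Key observation: the cycle P2 -> P4 -> P3 -> P2 can never break — each member waits on the next; P8 waits into the deadlock from upstream.
The rest can finish in the order P1, P9, P6.
Check, step by step:
  P1: no waits; runs immediately, freeing m17
  P9 waits on m17 — all released -> runs and releases m14
  P6 waits on m14 — all released -> runs and releases m19 and m9


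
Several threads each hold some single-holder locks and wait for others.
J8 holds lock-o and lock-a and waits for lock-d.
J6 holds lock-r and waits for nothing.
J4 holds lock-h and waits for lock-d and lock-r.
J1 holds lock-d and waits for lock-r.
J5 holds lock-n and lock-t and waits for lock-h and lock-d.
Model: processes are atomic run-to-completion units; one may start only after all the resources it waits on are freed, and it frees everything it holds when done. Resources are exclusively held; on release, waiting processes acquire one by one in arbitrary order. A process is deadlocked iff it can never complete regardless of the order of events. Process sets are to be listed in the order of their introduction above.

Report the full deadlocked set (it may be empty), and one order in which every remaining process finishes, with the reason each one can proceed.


No process is deadlocked.
Key observation: the wait relation is loop-free; peeling off processes with no waits unwinds the whole state.
One completion order for the rest: J6, J1, J4, J8, J5.
Verifying each step:
  run J6 (it waits on nothing); releases lock-r
  run J1 (all its waits — lock-r — are resolved); releases lock-d
  run J4 (all its waits — lock-d and lock-r — are resolved); releases lock-h
  run J8 (all its waits — lock-d — are resolved); releases lock-o and lock-a
  run J5 (all its waits — lock-h and lock-d — are resolved); releases lock-n and lock-t


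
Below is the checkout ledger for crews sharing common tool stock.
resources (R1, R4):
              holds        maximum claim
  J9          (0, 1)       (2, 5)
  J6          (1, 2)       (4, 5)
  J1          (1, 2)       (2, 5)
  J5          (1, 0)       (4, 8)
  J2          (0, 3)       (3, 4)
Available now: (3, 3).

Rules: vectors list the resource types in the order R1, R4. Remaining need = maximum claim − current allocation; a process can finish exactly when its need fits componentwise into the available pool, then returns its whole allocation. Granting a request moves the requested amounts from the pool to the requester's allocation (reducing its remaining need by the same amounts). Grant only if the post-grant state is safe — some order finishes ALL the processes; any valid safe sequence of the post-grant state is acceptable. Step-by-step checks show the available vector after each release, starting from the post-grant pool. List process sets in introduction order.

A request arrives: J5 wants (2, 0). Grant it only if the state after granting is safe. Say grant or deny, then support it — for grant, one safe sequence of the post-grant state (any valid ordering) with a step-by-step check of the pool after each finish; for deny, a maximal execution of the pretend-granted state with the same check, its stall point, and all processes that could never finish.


DENY: after the grant no complete ordering would exist.
Key observation: after J1, J9 the pool peaks at (2, 6), and each blocked process is short somewhere: J6 on R1; J5 on R4; J2 on R1.
After a pretend grant, a maximal execution: J1, J9 — then nothing else fits. Check, step by step:
  pool = (1, 3)
  J1 needs (1, 3) <= (1, 3) -> finishes; pool += (1, 2) = (2, 5)
  J9 needs (2, 4) <= (2, 5) -> finishes; pool += (0, 1) = (2, 6)
  J6 still needs (3, 3) but only (2, 6) is free — short on R1
  J5 still needs (1, 8) but only (2, 6) is free — short on R4
  J2 still needs (3, 1) but only (2, 6) is free — short on R1
Had the request been granted, J6, J5 and J2 could never finish.
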